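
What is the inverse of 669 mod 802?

Apply the Euclidean algorithm and back-substitute:
802 = 1·669 + 133
669 = 5·133 + 4
133 = 33·4 + 1
4 = 4·1 + 0
gcd(669, 802) = 1, so the inverse exists.
Bézout: 1 = 166·802 − 199·669.
So 669⁻¹ ≡ −199 ≡ 603 (mod 802).

603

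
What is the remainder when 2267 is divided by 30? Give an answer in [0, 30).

2267 = 75*30 + 17, so 2267 ≡ 17 (mod 30).

17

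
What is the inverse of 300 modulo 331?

32

By the extended Euclidean algorithm:
331 = 1*300 + 31
300 = 9*31 + 21
31 = 1*21 + 10
21 = 2*10 + 1
10 = 10*1 + 0
gcd(300, 331) = 1, so the inverse exists.
Back-substitute for 1:
1 = 1*21 − 2*10
  = −2*31 + 3*21
  = 3*300 − 29*31
  = −29*331 + 32*300
So 300⁻¹ ≡ 32 (mod 331).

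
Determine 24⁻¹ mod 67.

14

67 = 2*24 + 19
24 = 1*19 + 5
19 = 3*5 + 4
5 = 1*4 + 1
4 = 4*1 + 0
gcd(24, 67) = 1, so the inverse exists.
Back-substitute for 1:
1 = 1*5 − 1*4
  = −1*19 + 4*5
  = 4*24 − 5*19
  = −5*67 + 14*24
So 24⁻¹ ≡ 14 (mod 67).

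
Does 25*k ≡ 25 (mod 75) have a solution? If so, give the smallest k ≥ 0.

1

gcd(25, 75) = 25, and 25 | 25, so solutions exist.
Divide through by 25: 1*k = 1 (mod 3).
1⁻¹ ≡ 1 (mod 3).
k ≡ 1*1 ≡ 1 (mod 3).
The smallest non-negative solution is k = 1.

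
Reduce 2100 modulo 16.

4

2100 = 131*16 + 4, so 2100 ≡ 4 (mod 16).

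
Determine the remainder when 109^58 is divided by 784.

249

Using repeated squaring:
109^1 ≡ 109 (mod 784)
109^2 ≡ 109^2 = 11881 ≡ 121 (mod 784)
109^4 ≡ 121^2 = 14641 ≡ 529 (mod 784)
109^8 ≡ 529^2 = 279841 ≡ 737 (mod 784)
109^16 ≡ 737^2 = 543169 ≡ 641 (mod 784)
109^32 ≡ 641^2 = 410881 ≡ 65 (mod 784)
109^58 = 109^32 × 109^16 × 109^8 × 109^2 ≡ 65 × 641 × 737 × 121 (mod 784).
Accumulate the product:
65 × 641 = 41665 ≡ 113
113 × 737 = 83281 ≡ 177
177 × 121 = 21417 ≡ 249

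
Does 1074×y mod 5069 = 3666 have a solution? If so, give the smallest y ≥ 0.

gcd(1074, 5069) = 1, so a unique solution mod 5069 exists.
1074⁻¹ ≡ 741 (mod 5069).
y ≡ 741×3666 ≡ 4591 (mod 5069).

4591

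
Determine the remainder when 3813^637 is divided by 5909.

409

By square-and-multiply:
637 in binary is 1001111101, i.e. 637 = 512 + 64 + 32 + 16 + 8 + 4 + 1.
3813^1 ≡ 3813 (mod 5909)
3813^2 ≡ 3813^2 = 14538969 ≡ 2829 (mod 5909)
3813^4 ≡ 2829^2 = 8003241 ≡ 2455 (mod 5909)
3813^8 ≡ 2455^2 = 6027025 ≡ 5754 (mod 5909)
3813^16 ≡ 5754^2 = 33108516 ≡ 389 (mod 5909)
3813^32 ≡ 389^2 = 151321 ≡ 3596 (mod 5909)
3813^64 ≡ 3596^2 = 12931216 ≡ 2324 (mod 5909)
3813^128 ≡ 2324^2 = 5400976 ≡ 150 (mod 5909)
3813^256 ≡ 150^2 = 22500 ≡ 4773 (mod 5909)
3813^512 ≡ 4773^2 = 22781529 ≡ 2334 (mod 5909)
3813^637 = 3813^512 × 3813^64 × 3813^32 × 3813^16 × 3813^8 × 3813^4 × 3813^1 ≡ 2334 × 2324 × 3596 × 389 × 5754 × 2455 × 3813 (mod 5909).
Accumulate the product:
2334 × 2324 = 5424216 ≡ 5663
5663 × 3596 = 20364148 ≡ 1734
1734 × 389 = 674526 ≡ 900
900 × 5754 = 5178600 ≡ 2316
2316 × 2455 = 5685780 ≡ 1322
1322 × 3813 = 5040786 ≡ 409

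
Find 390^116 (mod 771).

Compute successive squares:
390^1 ≡ 390 (mod 771)
390^2 ≡ 390^2 = 152100 ≡ 213 (mod 771)
390^4 ≡ 213^2 = 45369 ≡ 651 (mod 771)
390^8 ≡ 651^2 = 423801 ≡ 522 (mod 771)
390^16 ≡ 522^2 = 272484 ≡ 321 (mod 771)
390^32 ≡ 321^2 = 103041 ≡ 498 (mod 771)
390^64 ≡ 498^2 = 248004 ≡ 513 (mod 771)
390^116 = 390^64 · 390^32 · 390^16 · 390^4 ≡ 513 · 498 · 321 · 651 (mod 771).
Accumulate the product:
513 · 498 = 255474 ≡ 273
273 · 321 = 87633 ≡ 510
510 · 651 = 332010 ≡ 480

480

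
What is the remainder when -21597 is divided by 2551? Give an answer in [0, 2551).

-21597 = -9×2551 + 1362, so -21597 ≡ 1362 (mod 2551).

1362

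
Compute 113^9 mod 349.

Using repeated squaring:
113^1 ≡ 113 (mod 349)
113^2 ≡ 113^2 = 12769 ≡ 205 (mod 349)
113^4 ≡ 205^2 = 42025 ≡ 145 (mod 349)
113^8 ≡ 145^2 = 21025 ≡ 85 (mod 349)
113^9 = 113^8 × 113^1 ≡ 85 × 113 (mod 349).
85 × 113 = 9605 ≡ 182 (mod 349).

182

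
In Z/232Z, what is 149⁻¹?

109

232 = 1·149 + 83
149 = 1·83 + 66
83 = 1·66 + 17
66 = 3·17 + 15
17 = 1·15 + 2
15 = 7·2 + 1
2 = 2·1 + 0
gcd(149, 232) = 1, so the inverse exists.
Back-substitute for 1:
1 = 1·15 − 7·2
  = −7·17 + 8·15
  = 8·66 − 31·17
  = −31·83 + 39·66
  = 39·149 − 70·83
  = −70·232 + 109·149
So 149⁻¹ ≡ 109 (mod 232).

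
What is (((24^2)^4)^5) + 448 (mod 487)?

31

(24)^2 ≡ 89 (mod 487)
(89)^4 ≡ 83 (mod 487)
(83)^5 ≡ 70 (mod 487)
70 + 448 = 518 ≡ 31 (mod 487)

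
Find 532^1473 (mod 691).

Using repeated squaring:
532^1 ≡ 532 (mod 691)
532^2 ≡ 532^2 = 283024 ≡ 405 (mod 691)
532^4 ≡ 405^2 = 164025 ≡ 258 (mod 691)
532^8 ≡ 258^2 = 66564 ≡ 228 (mod 691)
532^16 ≡ 228^2 = 51984 ≡ 159 (mod 691)
532^32 ≡ 159^2 = 25281 ≡ 405 (mod 691)
532^64 ≡ 405^2 = 164025 ≡ 258 (mod 691)
532^128 ≡ 258^2 = 66564 ≡ 228 (mod 691)
532^256 ≡ 228^2 = 51984 ≡ 159 (mod 691)
532^512 ≡ 159^2 = 25281 ≡ 405 (mod 691)
532^1024 ≡ 405^2 = 164025 ≡ 258 (mod 691)
532^1473 = 532^1024 * 532^256 * 532^128 * 532^64 * 532^1 ≡ 258 * 159 * 228 * 258 * 532 (mod 691).
Accumulate the product:
258 * 159 = 41022 ≡ 253
253 * 228 = 57684 ≡ 331
331 * 258 = 85398 ≡ 405
405 * 532 = 215460 ≡ 559

559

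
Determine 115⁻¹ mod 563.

235

Apply the Euclidean algorithm and back-substitute:
563 = 4·115 + 103
115 = 1·103 + 12
103 = 8·12 + 7
12 = 1·7 + 5
7 = 1·5 + 2
5 = 2·2 + 1
2 = 2·1 + 0
gcd(115, 563) = 1, so the inverse exists.
Bézout: 1 = −48·563 + 235·115.
So 115⁻¹ ≡ 235 (mod 563).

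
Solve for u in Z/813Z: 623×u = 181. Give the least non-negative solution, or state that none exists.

29

gcd(623, 813) = 1, so a unique solution mod 813 exists.
623⁻¹ ≡ 629 (mod 813).
u ≡ 629×181 ≡ 29 (mod 813).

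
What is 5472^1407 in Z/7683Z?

5472^1 ≡ 5472 (mod 7683)
5472^2 ≡ 5472^2 = 29942784 ≡ 2133 (mod 7683)
5472^4 ≡ 2133^2 = 4549689 ≡ 1353 (mod 7683)
5472^8 ≡ 1353^2 = 1830609 ≡ 2055 (mod 7683)
5472^16 ≡ 2055^2 = 4223025 ≡ 5058 (mod 7683)
5472^32 ≡ 5058^2 = 25583364 ≡ 6657 (mod 7683)
5472^64 ≡ 6657^2 = 44315649 ≡ 105 (mod 7683)
5472^128 ≡ 105^2 = 11025 ≡ 3342 (mod 7683)
5472^256 ≡ 3342^2 = 11168964 ≡ 5565 (mod 7683)
5472^512 ≡ 5565^2 = 30969225 ≡ 6735 (mod 7683)
5472^1024 ≡ 6735^2 = 45360225 ≡ 7476 (mod 7683)
5472^1407 = 5472^1024 × 5472^256 × 5472^64 × 5472^32 × 5472^16 × 5472^8 × 5472^4 × 5472^2 × 5472^1 ≡ 7476 × 5565 × 105 × 6657 × 5058 × 2055 × 1353 × 2133 × 5472 (mod 7683).
Accumulate the product:
7476 × 5565 = 41603940 ≡ 495
495 × 105 = 51975 ≡ 5877
5877 × 6657 = 39123189 ≡ 1353
1353 × 5058 = 6843474 ≡ 5604
5604 × 2055 = 11516220 ≡ 7086
7086 × 1353 = 9587358 ≡ 6657
6657 × 2133 = 14199381 ≡ 1197
1197 × 5472 = 6549984 ≡ 4068

4068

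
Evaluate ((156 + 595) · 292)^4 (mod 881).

260

156 + 595 = 751
751 · 292 = 219292 ≡ 804 (mod 881)
(804)^4 ≡ 260 (mod 881)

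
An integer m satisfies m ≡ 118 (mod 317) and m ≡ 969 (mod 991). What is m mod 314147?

160520

317⁻¹ mod 991: 317*322 ≡ 1 (mod 991), so 317⁻¹ ≡ 322.
m = 118 + 317*((969 − 118)*322 mod 991) = 118 + 317*506 = 160520.
Check: 160520 mod 317 = 118, 160520 mod 991 = 969. ✓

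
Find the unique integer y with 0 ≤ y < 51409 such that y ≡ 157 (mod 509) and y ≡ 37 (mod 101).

509⁻¹ mod 101: 509*76 ≡ 1 (mod 101), so 509⁻¹ ≡ 76.
y = 157 + 509*((37 − 157)*76 mod 101) = 157 + 509*71 = 36296.

36296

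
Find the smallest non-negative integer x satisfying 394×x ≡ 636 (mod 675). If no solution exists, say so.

gcd(394, 675) = 1, so a unique solution mod 675 exists.
394⁻¹ ≡ 454 (mod 675).
x ≡ 454×636 ≡ 519 (mod 675).

519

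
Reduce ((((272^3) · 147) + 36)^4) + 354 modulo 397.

(272)^3 ≡ 115 (mod 397)
115 · 147 = 16905 ≡ 231 (mod 397)
231 + 36 = 267
(267)^4 ≡ 260 (mod 397)
260 + 354 = 614 ≡ 217 (mod 397)

217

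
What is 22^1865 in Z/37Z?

19

Using repeated squaring:
22^1 ≡ 22 (mod 37)
22^2 ≡ 22^2 = 484 ≡ 3 (mod 37)
22^4 ≡ 3^2 = 9 (mod 37)
22^8 ≡ 9^2 = 81 ≡ 7 (mod 37)
22^16 ≡ 7^2 = 49 ≡ 12 (mod 37)
22^32 ≡ 12^2 = 144 ≡ 33 (mod 37)
22^64 ≡ 33^2 = 1089 ≡ 16 (mod 37)
22^128 ≡ 16^2 = 256 ≡ 34 (mod 37)
22^256 ≡ 34^2 = 1156 ≡ 9 (mod 37)
22^512 ≡ 9^2 = 81 ≡ 7 (mod 37)
22^1024 ≡ 7^2 = 49 ≡ 12 (mod 37)
22^1865 = 22^1024 · 22^512 · 22^256 · 22^64 · 22^8 · 22^1 ≡ 12 · 7 · 9 · 16 · 7 · 22 (mod 37).
Accumulate the product:
12 · 7 = 84 ≡ 10
10 · 9 = 90 ≡ 16
16 · 16 = 256 ≡ 34
34 · 7 = 238 ≡ 16
16 · 22 = 352 ≡ 19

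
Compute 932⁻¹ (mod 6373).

Run the extended Euclidean algorithm:
6373 = 6×932 + 781
932 = 1×781 + 151
781 = 5×151 + 26
151 = 5×26 + 21
26 = 1×21 + 5
21 = 4×5 + 1
5 = 5×1 + 0
gcd(932, 6373) = 1, so the inverse exists.
Back-substitute for 1:
1 = 1×21 − 4×5
  = −4×26 + 5×21
  = 5×151 − 29×26
  = −29×781 + 150×151
  = 150×932 − 179×781
  = −179×6373 + 1224×932
So 932⁻¹ ≡ 1224 (mod 6373).

1224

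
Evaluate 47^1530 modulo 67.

1530 in binary is 10111111010, i.e. 1530 = 1024 + 256 + 128 + 64 + 32 + 16 + 8 + 2.
47^1 ≡ 47 (mod 67)
47^2 ≡ 47^2 = 2209 ≡ 65 (mod 67)
47^4 ≡ 65^2 = 4225 ≡ 4 (mod 67)
47^8 ≡ 4^2 = 16 (mod 67)
47^16 ≡ 16^2 = 256 ≡ 55 (mod 67)
47^32 ≡ 55^2 = 3025 ≡ 10 (mod 67)
47^64 ≡ 10^2 = 100 ≡ 33 (mod 67)
47^128 ≡ 33^2 = 1089 ≡ 17 (mod 67)
47^256 ≡ 17^2 = 289 ≡ 21 (mod 67)
47^512 ≡ 21^2 = 441 ≡ 39 (mod 67)
47^1024 ≡ 39^2 = 1521 ≡ 47 (mod 67)
47^1530 = 47^1024 · 47^256 · 47^128 · 47^64 · 47^32 · 47^16 · 47^8 · 47^2 ≡ 47 · 21 · 17 · 33 · 10 · 55 · 16 · 65 (mod 67).
Accumulate the product:
47 · 21 = 987 ≡ 49
49 · 17 = 833 ≡ 29
29 · 33 = 957 ≡ 19
19 · 10 = 190 ≡ 56
56 · 55 = 3080 ≡ 65
65 · 16 = 1040 ≡ 35
35 · 65 = 2275 ≡ 64

64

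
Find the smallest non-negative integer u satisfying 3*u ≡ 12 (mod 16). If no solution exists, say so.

4

gcd(3, 16) = 1, so a unique solution mod 16 exists.
3⁻¹ ≡ 11 (mod 16).
u ≡ 11*12 ≡ 4 (mod 16).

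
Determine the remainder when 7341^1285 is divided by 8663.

4386

1285 in binary is 10100000101, i.e. 1285 = 1024 + 256 + 4 + 1.
7341^1 ≡ 7341 (mod 8663)
7341^2 ≡ 7341^2 = 53890281 ≡ 6421 (mod 8663)
7341^4 ≡ 6421^2 = 41229241 ≡ 2024 (mod 8663)
7341^8 ≡ 2024^2 = 4096576 ≡ 7640 (mod 8663)
7341^16 ≡ 7640^2 = 58369600 ≡ 6969 (mod 8663)
7341^32 ≡ 6969^2 = 48566961 ≡ 2183 (mod 8663)
7341^64 ≡ 2183^2 = 4765489 ≡ 839 (mod 8663)
7341^128 ≡ 839^2 = 703921 ≡ 2218 (mod 8663)
7341^256 ≡ 2218^2 = 4919524 ≡ 7603 (mod 8663)
7341^512 ≡ 7603^2 = 57805609 ≡ 6073 (mod 8663)
7341^1024 ≡ 6073^2 = 36881329 ≡ 2938 (mod 8663)
7341^1285 = 7341^1024 · 7341^256 · 7341^4 · 7341^1 ≡ 2938 · 7603 · 2024 · 7341 (mod 8663).
Accumulate the product:
2938 · 7603 = 22337614 ≡ 4400
4400 · 2024 = 8905600 ≡ 36
36 · 7341 = 264276 ≡ 4386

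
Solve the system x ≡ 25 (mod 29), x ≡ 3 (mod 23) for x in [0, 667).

141

29⁻¹ mod 23: 29×4 ≡ 1 (mod 23), so 29⁻¹ ≡ 4.
x = 25 + 29×((3 − 25)×4 mod 23) = 25 + 29×4 = 141.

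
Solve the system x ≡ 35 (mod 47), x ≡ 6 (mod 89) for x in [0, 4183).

1163

47⁻¹ mod 89: 47×36 ≡ 1 (mod 89), so 47⁻¹ ≡ 36.
x = 35 + 47×((6 − 35)×36 mod 89) = 35 + 47×24 = 1163.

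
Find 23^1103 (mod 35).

1103 in binary is 10001001111, i.e. 1103 = 1024 + 64 + 8 + 4 + 2 + 1.
23^1 ≡ 23 (mod 35)
23^2 ≡ 23^2 = 529 ≡ 4 (mod 35)
23^4 ≡ 4^2 = 16 (mod 35)
23^8 ≡ 16^2 = 256 ≡ 11 (mod 35)
23^16 ≡ 11^2 = 121 ≡ 16 (mod 35)
23^32 ≡ 16^2 = 256 ≡ 11 (mod 35)
23^64 ≡ 11^2 = 121 ≡ 16 (mod 35)
23^128 ≡ 16^2 = 256 ≡ 11 (mod 35)
23^256 ≡ 11^2 = 121 ≡ 16 (mod 35)
23^512 ≡ 16^2 = 256 ≡ 11 (mod 35)
23^1024 ≡ 11^2 = 121 ≡ 16 (mod 35)
23^1103 = 23^1024 × 23^64 × 23^8 × 23^4 × 23^2 × 23^1 ≡ 16 × 16 × 11 × 16 × 4 × 23 (mod 35).
Accumulate the product:
16 × 16 = 256 ≡ 11
11 × 11 = 121 ≡ 16
16 × 16 = 256 ≡ 11
11 × 4 = 44 ≡ 9
9 × 23 = 207 ≡ 32

32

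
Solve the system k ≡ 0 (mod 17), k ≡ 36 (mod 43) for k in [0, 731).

17⁻¹ mod 43: 17*38 ≡ 1 (mod 43), so 17⁻¹ ≡ 38.
k = 0 + 17*((36 − 0)*38 mod 43) = 0 + 17*35 = 595.
Check: 595 mod 17 = 0, 595 mod 43 = 36. ✓

595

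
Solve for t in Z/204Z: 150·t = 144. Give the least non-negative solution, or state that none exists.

20

gcd(150, 204) = 6, and 6 | 144, so solutions exist.
Divide through by 6: 25·t ≡ 24 mod 34.
25⁻¹ ≡ 15 (mod 34).
t ≡ 15·24 ≡ 20 (mod 34).
The smallest non-negative solution is t = 20.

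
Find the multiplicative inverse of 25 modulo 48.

25

Apply the Euclidean algorithm and back-substitute:
48 = 1×25 + 23
25 = 1×23 + 2
23 = 11×2 + 1
2 = 2×1 + 0
gcd(25, 48) = 1, so the inverse exists.
Back-substitute for 1:
1 = 1×23 − 11×2
  = −11×25 + 12×23
  = 12×48 − 23×25
So 25⁻¹ ≡ −23 ≡ 25 (mod 48).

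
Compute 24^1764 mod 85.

21

24^1 ≡ 24 (mod 85)
24^2 ≡ 24^2 = 576 ≡ 66 (mod 85)
24^4 ≡ 66^2 = 4356 ≡ 21 (mod 85)
24^8 ≡ 21^2 = 441 ≡ 16 (mod 85)
24^16 ≡ 16^2 = 256 ≡ 1 (mod 85)
24^32 ≡ 1^2 = 1 (mod 85)
24^64 ≡ 1^2 = 1 (mod 85)
24^128 ≡ 1^2 = 1 (mod 85)
24^256 ≡ 1^2 = 1 (mod 85)
24^512 ≡ 1^2 = 1 (mod 85)
24^1024 ≡ 1^2 = 1 (mod 85)
24^1764 = 24^1024 · 24^512 · 24^128 · 24^64 · 24^32 · 24^4 ≡ 1 · 1 · 1 · 1 · 1 · 21 (mod 85).
Accumulate the product:
1 · 1 = 1
1 · 1 = 1
1 · 1 = 1
1 · 1 = 1
1 · 21 = 21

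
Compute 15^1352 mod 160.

1352 in binary is 10101001000, i.e. 1352 = 1024 + 256 + 64 + 8.
15^1 ≡ 15 (mod 160)
15^2 ≡ 15^2 = 225 ≡ 65 (mod 160)
15^4 ≡ 65^2 = 4225 ≡ 65 (mod 160)
15^8 ≡ 65^2 = 4225 ≡ 65 (mod 160)
15^16 ≡ 65^2 = 4225 ≡ 65 (mod 160)
15^32 ≡ 65^2 = 4225 ≡ 65 (mod 160)
15^64 ≡ 65^2 = 4225 ≡ 65 (mod 160)
15^128 ≡ 65^2 = 4225 ≡ 65 (mod 160)
15^256 ≡ 65^2 = 4225 ≡ 65 (mod 160)
15^512 ≡ 65^2 = 4225 ≡ 65 (mod 160)
15^1024 ≡ 65^2 = 4225 ≡ 65 (mod 160)
15^1352 = 15^1024 · 15^256 · 15^64 · 15^8 ≡ 65 · 65 · 65 · 65 (mod 160).
Accumulate the product:
65 · 65 = 4225 ≡ 65
65 · 65 = 4225 ≡ 65
65 · 65 = 4225 ≡ 65

65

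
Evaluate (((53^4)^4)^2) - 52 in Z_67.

(53)^4 ≡ 25 (mod 67)
(25)^4 ≡ 15 (mod 67)
(15)^2 ≡ 24 (mod 67)
24 - 52 = -28 ≡ 39 (mod 67)

39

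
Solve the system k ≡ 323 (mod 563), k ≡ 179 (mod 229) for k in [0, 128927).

117427

563⁻¹ mod 229: 563*24 ≡ 1 (mod 229), so 563⁻¹ ≡ 24.
k = 323 + 563*((179 − 323)*24 mod 229) = 323 + 563*208 = 117427.
Check: 117427 mod 563 = 323, 117427 mod 229 = 179. ✓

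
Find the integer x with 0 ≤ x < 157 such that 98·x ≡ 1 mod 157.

157 = 1*98 + 59
98 = 1*59 + 39
59 = 1*39 + 20
39 = 1*20 + 19
20 = 1*19 + 1
19 = 19*1 + 0
gcd(98, 157) = 1, so the inverse exists.
Bézout: 1 = 5*157 − 8*98.
So 98⁻¹ ≡ −8 ≡ 149 (mod 157).

149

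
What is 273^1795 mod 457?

1795 in binary is 11100000011, i.e. 1795 = 1024 + 512 + 256 + 2 + 1.
273^1 ≡ 273 (mod 457)
273^2 ≡ 273^2 = 74529 ≡ 38 (mod 457)
273^4 ≡ 38^2 = 1444 ≡ 73 (mod 457)
273^8 ≡ 73^2 = 5329 ≡ 302 (mod 457)
273^16 ≡ 302^2 = 91204 ≡ 261 (mod 457)
273^32 ≡ 261^2 = 68121 ≡ 28 (mod 457)
273^64 ≡ 28^2 = 784 ≡ 327 (mod 457)
273^128 ≡ 327^2 = 106929 ≡ 448 (mod 457)
273^256 ≡ 448^2 = 200704 ≡ 81 (mod 457)
273^512 ≡ 81^2 = 6561 ≡ 163 (mod 457)
273^1024 ≡ 163^2 = 26569 ≡ 63 (mod 457)
273^1795 = 273^1024 × 273^512 × 273^256 × 273^2 × 273^1 ≡ 63 × 163 × 81 × 38 × 273 (mod 457).
Accumulate the product:
63 × 163 = 10269 ≡ 215
215 × 81 = 17415 ≡ 49
49 × 38 = 1862 ≡ 34
34 × 273 = 9282 ≡ 142

142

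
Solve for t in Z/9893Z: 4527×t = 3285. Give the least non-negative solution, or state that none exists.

4072

gcd(4527, 9893) = 1, so a unique solution mod 9893 exists.
4527⁻¹ ≡ 3844 (mod 9893).
t ≡ 3844×3285 ≡ 4072 (mod 9893).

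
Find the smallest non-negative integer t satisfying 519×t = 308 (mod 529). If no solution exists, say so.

75

gcd(519, 529) = 1, so a unique solution mod 529 exists.
519⁻¹ ≡ 476 (mod 529).
t ≡ 476×308 ≡ 75 (mod 529).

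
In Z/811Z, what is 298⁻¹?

By the extended Euclidean algorithm:
811 = 2×298 + 215
298 = 1×215 + 83
215 = 2×83 + 49
83 = 1×49 + 34
49 = 1×34 + 15
34 = 2×15 + 4
15 = 3×4 + 3
4 = 1×3 + 1
3 = 3×1 + 0
gcd(298, 811) = 1, so the inverse exists.
Back-substitute for 1:
1 = 1×4 − 1×3
  = −1×15 + 4×4
  = 4×34 − 9×15
  = −9×49 + 13×34
  = 13×83 − 22×49
  = −22×215 + 57×83
  = 57×298 − 79×215
  = −79×811 + 215×298
So 298⁻¹ ≡ 215 (mod 811).

215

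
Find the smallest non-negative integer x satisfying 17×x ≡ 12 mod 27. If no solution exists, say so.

gcd(17, 27) = 1, so a unique solution mod 27 exists.
17⁻¹ ≡ 8 (mod 27).
x ≡ 8×12 ≡ 15 (mod 27).

15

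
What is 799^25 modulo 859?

655

25 in binary is 11001, i.e. 25 = 16 + 8 + 1.
799^1 ≡ 799 (mod 859)
799^2 ≡ 799^2 = 638401 ≡ 164 (mod 859)
799^4 ≡ 164^2 = 26896 ≡ 267 (mod 859)
799^8 ≡ 267^2 = 71289 ≡ 851 (mod 859)
799^16 ≡ 851^2 = 724201 ≡ 64 (mod 859)
799^25 = 799^16 * 799^8 * 799^1 ≡ 64 * 851 * 799 (mod 859).
Accumulate the product:
64 * 851 = 54464 ≡ 347
347 * 799 = 277253 ≡ 655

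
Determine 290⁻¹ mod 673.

673 = 2*290 + 93
290 = 3*93 + 11
93 = 8*11 + 5
11 = 2*5 + 1
5 = 5*1 + 0
gcd(290, 673) = 1, so the inverse exists.
Back-substitute for 1:
1 = 1*11 − 2*5
  = −2*93 + 17*11
  = 17*290 − 53*93
  = −53*673 + 123*290
So 290⁻¹ ≡ 123 (mod 673).

123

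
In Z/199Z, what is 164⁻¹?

108

Apply the Euclidean algorithm and back-substitute:
199 = 1×164 + 35
164 = 4×35 + 24
35 = 1×24 + 11
24 = 2×11 + 2
11 = 5×2 + 1
2 = 2×1 + 0
gcd(164, 199) = 1, so the inverse exists.
Bézout: 1 = 75×199 − 91×164.
So 164⁻¹ ≡ −91 ≡ 108 (mod 199).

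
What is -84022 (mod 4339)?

2758

-84022 = -20×4339 + 2758, so -84022 ≡ 2758 (mod 4339).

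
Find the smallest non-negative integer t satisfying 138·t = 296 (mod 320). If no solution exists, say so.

132

gcd(138, 320) = 2, and 2 | 296, so solutions exist.
Divide through by 2: 69·t = 148 (mod 160).
69⁻¹ ≡ 109 (mod 160).
t ≡ 109·148 ≡ 132 (mod 160).
The smallest non-negative solution is t = 132.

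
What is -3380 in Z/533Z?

351

-3380 = -7*533 + 351, so -3380 ≡ 351 (mod 533).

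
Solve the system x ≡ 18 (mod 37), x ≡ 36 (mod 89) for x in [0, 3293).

37⁻¹ mod 89: 37·77 ≡ 1 (mod 89), so 37⁻¹ ≡ 77.
x = 18 + 37·((36 − 18)·77 mod 89) = 18 + 37·51 = 1905.

1905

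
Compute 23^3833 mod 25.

8

By square-and-multiply:
23^1 ≡ 23 (mod 25)
23^2 ≡ 23^2 = 529 ≡ 4 (mod 25)
23^4 ≡ 4^2 = 16 (mod 25)
23^8 ≡ 16^2 = 256 ≡ 6 (mod 25)
23^16 ≡ 6^2 = 36 ≡ 11 (mod 25)
23^32 ≡ 11^2 = 121 ≡ 21 (mod 25)
23^64 ≡ 21^2 = 441 ≡ 16 (mod 25)
23^128 ≡ 16^2 = 256 ≡ 6 (mod 25)
23^256 ≡ 6^2 = 36 ≡ 11 (mod 25)
23^512 ≡ 11^2 = 121 ≡ 21 (mod 25)
23^1024 ≡ 21^2 = 441 ≡ 16 (mod 25)
23^2048 ≡ 16^2 = 256 ≡ 6 (mod 25)
23^3833 = 23^2048 * 23^1024 * 23^512 * 23^128 * 23^64 * 23^32 * 23^16 * 23^8 * 23^1 ≡ 6 * 16 * 21 * 6 * 16 * 21 * 11 * 6 * 23 (mod 25).
Accumulate the product:
6 * 16 = 96 ≡ 21
21 * 21 = 441 ≡ 16
16 * 6 = 96 ≡ 21
21 * 16 = 336 ≡ 11
11 * 21 = 231 ≡ 6
6 * 11 = 66 ≡ 16
16 * 6 = 96 ≡ 21
21 * 23 = 483 ≡ 8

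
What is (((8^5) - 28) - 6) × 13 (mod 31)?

(8)^5 ≡ 1 (mod 31)
1 - 28 = -27 ≡ 4 (mod 31)
4 - 6 = -2 ≡ 29 (mod 31)
29 × 13 = 377 ≡ 5 (mod 31)

5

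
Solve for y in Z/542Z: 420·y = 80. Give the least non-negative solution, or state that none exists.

gcd(420, 542) = 2, and 2 | 80, so solutions exist.
Divide through by 2: 210·y ≡ 40 mod 271.
210⁻¹ ≡ 231 (mod 271).
y ≡ 231·40 ≡ 26 (mod 271).
The smallest non-negative solution is y = 26.

26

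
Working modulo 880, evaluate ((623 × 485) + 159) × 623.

502

623 × 485 = 302155 ≡ 315 (mod 880)
315 + 159 = 474
474 × 623 = 295302 ≡ 502 (mod 880)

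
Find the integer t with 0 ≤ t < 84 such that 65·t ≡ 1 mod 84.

Apply the Euclidean algorithm and back-substitute:
84 = 1*65 + 19
65 = 3*19 + 8
19 = 2*8 + 3
8 = 2*3 + 2
3 = 1*2 + 1
2 = 2*1 + 0
gcd(65, 84) = 1, so the inverse exists.
Back-substitute for 1:
1 = 1*3 − 1*2
  = −1*8 + 3*3
  = 3*19 − 7*8
  = −7*65 + 24*19
  = 24*84 − 31*65
So 65⁻¹ ≡ −31 ≡ 53 (mod 84).

53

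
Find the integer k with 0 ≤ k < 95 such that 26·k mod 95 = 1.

Run the extended Euclidean algorithm:
95 = 3×26 + 17
26 = 1×17 + 9
17 = 1×9 + 8
9 = 1×8 + 1
8 = 8×1 + 0
gcd(26, 95) = 1, so the inverse exists.
Bézout: 1 = −3×95 + 11×26.
So 26⁻¹ ≡ 11 (mod 95).

11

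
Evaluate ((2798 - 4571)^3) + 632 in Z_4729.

2798 - 4571 = -1773 ≡ 2956 (mod 4729)
(2956)^3 ≡ 4258 (mod 4729)
4258 + 632 = 4890 ≡ 161 (mod 4729)

161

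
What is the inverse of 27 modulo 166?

166 = 6*27 + 4
27 = 6*4 + 3
4 = 1*3 + 1
3 = 3*1 + 0
gcd(27, 166) = 1, so the inverse exists.
Bézout: 1 = 7*166 − 43*27.
So 27⁻¹ ≡ −43 ≡ 123 (mod 166).

123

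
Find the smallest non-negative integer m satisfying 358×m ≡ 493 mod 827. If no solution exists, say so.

535

gcd(358, 827) = 1, so a unique solution mod 827 exists.
358⁻¹ ≡ 298 (mod 827).
m ≡ 298×493 ≡ 535 (mod 827).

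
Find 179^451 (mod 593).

Using repeated squaring:
451 in binary is 111000011, i.e. 451 = 256 + 128 + 64 + 2 + 1.
179^1 ≡ 179 (mod 593)
179^2 ≡ 179^2 = 32041 ≡ 19 (mod 593)
179^4 ≡ 19^2 = 361 (mod 593)
179^8 ≡ 361^2 = 130321 ≡ 454 (mod 593)
179^16 ≡ 454^2 = 206116 ≡ 345 (mod 593)
179^32 ≡ 345^2 = 119025 ≡ 425 (mod 593)
179^64 ≡ 425^2 = 180625 ≡ 353 (mod 593)
179^128 ≡ 353^2 = 124609 ≡ 79 (mod 593)
179^256 ≡ 79^2 = 6241 ≡ 311 (mod 593)
179^451 = 179^256 * 179^128 * 179^64 * 179^2 * 179^1 ≡ 311 * 79 * 353 * 19 * 179 (mod 593).
Accumulate the product:
311 * 79 = 24569 ≡ 256
256 * 353 = 90368 ≡ 232
232 * 19 = 4408 ≡ 257
257 * 179 = 46003 ≡ 342

342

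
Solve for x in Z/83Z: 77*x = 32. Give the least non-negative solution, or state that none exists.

50

gcd(77, 83) = 1, so a unique solution mod 83 exists.
77⁻¹ ≡ 69 (mod 83).
x ≡ 69*32 ≡ 50 (mod 83).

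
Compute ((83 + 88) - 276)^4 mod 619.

71

83 + 88 = 171
171 - 276 = -105 ≡ 514 (mod 619)
(514)^4 ≡ 71 (mod 619)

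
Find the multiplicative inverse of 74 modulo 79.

63

79 = 1·74 + 5
74 = 14·5 + 4
5 = 1·4 + 1
4 = 4·1 + 0
gcd(74, 79) = 1, so the inverse exists.
Bézout: 1 = 15·79 − 16·74.
So 74⁻¹ ≡ −16 ≡ 63 (mod 79).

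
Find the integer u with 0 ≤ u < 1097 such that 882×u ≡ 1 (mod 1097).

1097 = 1*882 + 215
882 = 4*215 + 22
215 = 9*22 + 17
22 = 1*17 + 5
17 = 3*5 + 2
5 = 2*2 + 1
2 = 2*1 + 0
gcd(882, 1097) = 1, so the inverse exists.
Bézout: 1 = −361*1097 + 449*882.
So 882⁻¹ ≡ 449 (mod 1097).

449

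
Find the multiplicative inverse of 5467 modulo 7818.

7399

Apply the Euclidean algorithm and back-substitute:
7818 = 1*5467 + 2351
5467 = 2*2351 + 765
2351 = 3*765 + 56
765 = 13*56 + 37
56 = 1*37 + 19
37 = 1*19 + 18
19 = 1*18 + 1
18 = 18*1 + 0
gcd(5467, 7818) = 1, so the inverse exists.
Back-substitute for 1:
1 = 1*19 − 1*18
  = −1*37 + 2*19
  = 2*56 − 3*37
  = −3*765 + 41*56
  = 41*2351 − 126*765
  = −126*5467 + 293*2351
  = 293*7818 − 419*5467
So 5467⁻¹ ≡ −419 ≡ 7399 (mod 7818).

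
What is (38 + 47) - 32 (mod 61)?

53

38 + 47 = 85 ≡ 24 (mod 61)
24 - 32 = -8 ≡ 53 (mod 61)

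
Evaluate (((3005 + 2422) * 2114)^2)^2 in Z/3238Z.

214

3005 + 2422 = 5427 ≡ 2189 (mod 3238)
2189 * 2114 = 4627546 ≡ 444 (mod 3238)
(444)^2 ≡ 2856 (mod 3238)
(2856)^2 ≡ 214 (mod 3238)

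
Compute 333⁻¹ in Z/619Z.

461

Run the extended Euclidean algorithm:
619 = 1×333 + 286
333 = 1×286 + 47
286 = 6×47 + 4
47 = 11×4 + 3
4 = 1×3 + 1
3 = 3×1 + 0
gcd(333, 619) = 1, so the inverse exists.
Bézout: 1 = 85×619 − 158×333.
So 333⁻¹ ≡ −158 ≡ 461 (mod 619).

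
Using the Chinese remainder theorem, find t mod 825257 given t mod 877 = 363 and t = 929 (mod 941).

877⁻¹ mod 941: 877×544 ≡ 1 (mod 941), so 877⁻¹ ≡ 544.
t = 363 + 877×((929 − 363)×544 mod 941) = 363 + 877×197 = 173132.

173132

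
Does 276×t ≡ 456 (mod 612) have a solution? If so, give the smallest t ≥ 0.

46

gcd(276, 612) = 12, and 12 | 456, so solutions exist.
Divide through by 12: 23×t = 38 (mod 51).
23⁻¹ ≡ 20 (mod 51).
t ≡ 20×38 ≡ 46 (mod 51).
The smallest non-negative solution is t = 46.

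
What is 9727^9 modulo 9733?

Using repeated squaring:
9727^1 ≡ 9727 (mod 9733)
9727^2 ≡ 9727^2 = 94614529 ≡ 36 (mod 9733)
9727^4 ≡ 36^2 = 1296 (mod 9733)
9727^8 ≡ 1296^2 = 1679616 ≡ 5540 (mod 9733)
9727^9 = 9727^8 · 9727^1 ≡ 5540 · 9727 (mod 9733).
5540 · 9727 = 53887580 ≡ 5692 (mod 9733).

5692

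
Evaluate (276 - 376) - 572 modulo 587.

276 - 376 = -100 ≡ 487 (mod 587)
487 - 572 = -85 ≡ 502 (mod 587)

502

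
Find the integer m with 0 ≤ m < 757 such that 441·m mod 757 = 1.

539

Apply the Euclidean algorithm and back-substitute:
757 = 1*441 + 316
441 = 1*316 + 125
316 = 2*125 + 66
125 = 1*66 + 59
66 = 1*59 + 7
59 = 8*7 + 3
7 = 2*3 + 1
3 = 3*1 + 0
gcd(441, 757) = 1, so the inverse exists.
Bézout: 1 = 127*757 − 218*441.
So 441⁻¹ ≡ −218 ≡ 539 (mod 757).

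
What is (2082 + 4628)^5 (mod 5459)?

2082 + 4628 = 6710 ≡ 1251 (mod 5459)
(1251)^5 ≡ 1192 (mod 5459)

1192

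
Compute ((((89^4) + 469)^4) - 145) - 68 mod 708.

(89)^4 ≡ 697 (mod 708)
697 + 469 = 1166 ≡ 458 (mod 708)
(458)^4 ≡ 184 (mod 708)
184 - 145 = 39
39 - 68 = -29 ≡ 679 (mod 708)

679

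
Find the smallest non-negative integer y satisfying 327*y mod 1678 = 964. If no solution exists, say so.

gcd(327, 1678) = 1, so a unique solution mod 1678 exists.
327⁻¹ ≡ 195 (mod 1678).
y ≡ 195*964 ≡ 44 (mod 1678).

44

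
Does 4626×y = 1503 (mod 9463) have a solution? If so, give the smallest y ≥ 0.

8193

gcd(4626, 9463) = 1, so a unique solution mod 9463 exists.
4626⁻¹ ≡ 6503 (mod 9463).
y ≡ 6503×1503 ≡ 8193 (mod 9463).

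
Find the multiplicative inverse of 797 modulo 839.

819

Apply the Euclidean algorithm and back-substitute:
839 = 1·797 + 42
797 = 18·42 + 41
42 = 1·41 + 1
41 = 41·1 + 0
gcd(797, 839) = 1, so the inverse exists.
Bézout: 1 = 19·839 − 20·797.
So 797⁻¹ ≡ −20 ≡ 819 (mod 839).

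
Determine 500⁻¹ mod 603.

281

603 = 1×500 + 103
500 = 4×103 + 88
103 = 1×88 + 15
88 = 5×15 + 13
15 = 1×13 + 2
13 = 6×2 + 1
2 = 2×1 + 0
gcd(500, 603) = 1, so the inverse exists.
Back-substitute for 1:
1 = 1×13 − 6×2
  = −6×15 + 7×13
  = 7×88 − 41×15
  = −41×103 + 48×88
  = 48×500 − 233×103
  = −233×603 + 281×500
So 500⁻¹ ≡ 281 (mod 603).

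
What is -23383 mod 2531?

-23383 = -10×2531 + 1927, so -23383 ≡ 1927 (mod 2531).

1927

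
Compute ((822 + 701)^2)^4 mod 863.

597

822 + 701 = 1523 ≡ 660 (mod 863)
(660)^2 ≡ 648 (mod 863)
(648)^4 ≡ 597 (mod 863)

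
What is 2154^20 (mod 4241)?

2299

2154^1 ≡ 2154 (mod 4241)
2154^2 ≡ 2154^2 = 4639716 ≡ 62 (mod 4241)
2154^4 ≡ 62^2 = 3844 (mod 4241)
2154^8 ≡ 3844^2 = 14776336 ≡ 692 (mod 4241)
2154^16 ≡ 692^2 = 478864 ≡ 3872 (mod 4241)
2154^20 = 2154^16 · 2154^4 ≡ 3872 · 3844 (mod 4241).
3872 · 3844 = 14883968 ≡ 2299 (mod 4241).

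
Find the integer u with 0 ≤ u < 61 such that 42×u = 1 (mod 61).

16

61 = 1×42 + 19
42 = 2×19 + 4
19 = 4×4 + 3
4 = 1×3 + 1
3 = 3×1 + 0
gcd(42, 61) = 1, so the inverse exists.
Back-substitute for 1:
1 = 1×4 − 1×3
  = −1×19 + 5×4
  = 5×42 − 11×19
  = −11×61 + 16×42
So 42⁻¹ ≡ 16 (mod 61).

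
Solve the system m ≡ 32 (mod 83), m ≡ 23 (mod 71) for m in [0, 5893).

83⁻¹ mod 71: 83×6 ≡ 1 (mod 71), so 83⁻¹ ≡ 6.
m = 32 + 83×((23 − 32)×6 mod 71) = 32 + 83×17 = 1443.
Check: 1443 mod 83 = 32, 1443 mod 71 = 23. ✓

1443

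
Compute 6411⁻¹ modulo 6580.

1791

By the extended Euclidean algorithm:
6580 = 1×6411 + 169
6411 = 37×169 + 158
169 = 1×158 + 11
158 = 14×11 + 4
11 = 2×4 + 3
4 = 1×3 + 1
3 = 3×1 + 0
gcd(6411, 6580) = 1, so the inverse exists.
Back-substitute for 1:
1 = 1×4 − 1×3
  = −1×11 + 3×4
  = 3×158 − 43×11
  = −43×169 + 46×158
  = 46×6411 − 1745×169
  = −1745×6580 + 1791×6411
So 6411⁻¹ ≡ 1791 (mod 6580).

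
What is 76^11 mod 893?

76^1 ≡ 76 (mod 893)
76^2 ≡ 76^2 = 5776 ≡ 418 (mod 893)
76^4 ≡ 418^2 = 174724 ≡ 589 (mod 893)
76^8 ≡ 589^2 = 346921 ≡ 437 (mod 893)
76^11 = 76^8 × 76^2 × 76^1 ≡ 437 × 418 × 76 (mod 893).
Accumulate the product:
437 × 418 = 182666 ≡ 494
494 × 76 = 37544 ≡ 38

38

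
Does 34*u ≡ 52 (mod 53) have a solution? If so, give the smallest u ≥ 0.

14

gcd(34, 53) = 1, so a unique solution mod 53 exists.
34⁻¹ ≡ 39 (mod 53).
u ≡ 39*52 ≡ 14 (mod 53).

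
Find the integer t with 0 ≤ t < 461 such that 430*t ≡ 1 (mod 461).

By the extended Euclidean algorithm:
461 = 1·430 + 31
430 = 13·31 + 27
31 = 1·27 + 4
27 = 6·4 + 3
4 = 1·3 + 1
3 = 3·1 + 0
gcd(430, 461) = 1, so the inverse exists.
Back-substitute for 1:
1 = 1·4 − 1·3
  = −1·27 + 7·4
  = 7·31 − 8·27
  = −8·430 + 111·31
  = 111·461 − 119·430
So 430⁻¹ ≡ −119 ≡ 342 (mod 461).

342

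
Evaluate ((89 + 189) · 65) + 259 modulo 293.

163

89 + 189 = 278
278 · 65 = 18070 ≡ 197 (mod 293)
197 + 259 = 456 ≡ 163 (mod 293)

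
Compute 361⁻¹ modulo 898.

699

Run the extended Euclidean algorithm:
898 = 2·361 + 176
361 = 2·176 + 9
176 = 19·9 + 5
9 = 1·5 + 4
5 = 1·4 + 1
4 = 4·1 + 0
gcd(361, 898) = 1, so the inverse exists.
Bézout: 1 = 80·898 − 199·361.
So 361⁻¹ ≡ −199 ≡ 699 (mod 898).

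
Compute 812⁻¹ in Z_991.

991 = 1*812 + 179
812 = 4*179 + 96
179 = 1*96 + 83
96 = 1*83 + 13
83 = 6*13 + 5
13 = 2*5 + 3
5 = 1*3 + 2
3 = 1*2 + 1
2 = 2*1 + 0
gcd(812, 991) = 1, so the inverse exists.
Bézout: 1 = −313*991 + 382*812.
So 812⁻¹ ≡ 382 (mod 991).

382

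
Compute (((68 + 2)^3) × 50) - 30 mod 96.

68 + 2 = 70
(70)^3 ≡ 88 (mod 96)
88 × 50 = 4400 ≡ 80 (mod 96)
80 - 30 = 50

50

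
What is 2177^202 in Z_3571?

Using repeated squaring:
202 in binary is 11001010, i.e. 202 = 128 + 64 + 8 + 2.
2177^1 ≡ 2177 (mod 3571)
2177^2 ≡ 2177^2 = 4739329 ≡ 612 (mod 3571)
2177^4 ≡ 612^2 = 374544 ≡ 3160 (mod 3571)
2177^8 ≡ 3160^2 = 9985600 ≡ 1084 (mod 3571)
2177^16 ≡ 1084^2 = 1175056 ≡ 197 (mod 3571)
2177^32 ≡ 197^2 = 38809 ≡ 3099 (mod 3571)
2177^64 ≡ 3099^2 = 9603801 ≡ 1382 (mod 3571)
2177^128 ≡ 1382^2 = 1909924 ≡ 3010 (mod 3571)
2177^202 = 2177^128 × 2177^64 × 2177^8 × 2177^2 ≡ 3010 × 1382 × 1084 × 612 (mod 3571).
Accumulate the product:
3010 × 1382 = 4159820 ≡ 3176
3176 × 1084 = 3442784 ≡ 340
340 × 612 = 208080 ≡ 962

962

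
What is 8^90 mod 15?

4

90 in binary is 1011010, i.e. 90 = 64 + 16 + 8 + 2.
8^1 ≡ 8 (mod 15)
8^2 ≡ 8^2 = 64 ≡ 4 (mod 15)
8^4 ≡ 4^2 = 16 ≡ 1 (mod 15)
8^8 ≡ 1^2 = 1 (mod 15)
8^16 ≡ 1^2 = 1 (mod 15)
8^32 ≡ 1^2 = 1 (mod 15)
8^64 ≡ 1^2 = 1 (mod 15)
8^90 = 8^64 × 8^16 × 8^8 × 8^2 ≡ 1 × 1 × 1 × 4 (mod 15).
Accumulate the product:
1 × 1 = 1
1 × 1 = 1
1 × 4 = 4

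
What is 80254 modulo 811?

80254 = 98·811 + 776, so 80254 ≡ 776 (mod 811).

776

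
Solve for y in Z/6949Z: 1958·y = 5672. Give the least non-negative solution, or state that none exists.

1820

gcd(1958, 6949) = 1, so a unique solution mod 6949 exists.
1958⁻¹ ≡ 6768 (mod 6949).
y ≡ 6768·5672 ≡ 1820 (mod 6949).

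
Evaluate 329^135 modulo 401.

400

135 in binary is 10000111, i.e. 135 = 128 + 4 + 2 + 1.
329^1 ≡ 329 (mod 401)
329^2 ≡ 329^2 = 108241 ≡ 372 (mod 401)
329^4 ≡ 372^2 = 138384 ≡ 39 (mod 401)
329^8 ≡ 39^2 = 1521 ≡ 318 (mod 401)
329^16 ≡ 318^2 = 101124 ≡ 72 (mod 401)
329^32 ≡ 72^2 = 5184 ≡ 372 (mod 401)
329^64 ≡ 372^2 = 138384 ≡ 39 (mod 401)
329^128 ≡ 39^2 = 1521 ≡ 318 (mod 401)
329^135 = 329^128 · 329^4 · 329^2 · 329^1 ≡ 318 · 39 · 372 · 329 (mod 401).
Accumulate the product:
318 · 39 = 12402 ≡ 372
372 · 372 = 138384 ≡ 39
39 · 329 = 12831 ≡ 400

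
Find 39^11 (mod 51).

11 in binary is 1011, i.e. 11 = 8 + 2 + 1.
39^1 ≡ 39 (mod 51)
39^2 ≡ 39^2 = 1521 ≡ 42 (mod 51)
39^4 ≡ 42^2 = 1764 ≡ 30 (mod 51)
39^8 ≡ 30^2 = 900 ≡ 33 (mod 51)
39^11 = 39^8 · 39^2 · 39^1 ≡ 33 · 42 · 39 (mod 51).
Accumulate the product:
33 · 42 = 1386 ≡ 9
9 · 39 = 351 ≡ 45

45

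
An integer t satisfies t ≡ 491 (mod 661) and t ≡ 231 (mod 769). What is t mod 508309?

661⁻¹ mod 769: 661*178 ≡ 1 (mod 769), so 661⁻¹ ≡ 178.
t = 491 + 661*((231 − 491)*178 mod 769) = 491 + 661*629 = 416260.

416260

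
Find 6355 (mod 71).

36

6355 = 89×71 + 36, so 6355 ≡ 36 (mod 71).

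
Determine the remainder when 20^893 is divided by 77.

69

Compute successive squares:
893 in binary is 1101111101, i.e. 893 = 512 + 256 + 64 + 32 + 16 + 8 + 4 + 1.
20^1 ≡ 20 (mod 77)
20^2 ≡ 20^2 = 400 ≡ 15 (mod 77)
20^4 ≡ 15^2 = 225 ≡ 71 (mod 77)
20^8 ≡ 71^2 = 5041 ≡ 36 (mod 77)
20^16 ≡ 36^2 = 1296 ≡ 64 (mod 77)
20^32 ≡ 64^2 = 4096 ≡ 15 (mod 77)
20^64 ≡ 15^2 = 225 ≡ 71 (mod 77)
20^128 ≡ 71^2 = 5041 ≡ 36 (mod 77)
20^256 ≡ 36^2 = 1296 ≡ 64 (mod 77)
20^512 ≡ 64^2 = 4096 ≡ 15 (mod 77)
20^893 = 20^512 * 20^256 * 20^64 * 20^32 * 20^16 * 20^8 * 20^4 * 20^1 ≡ 15 * 64 * 71 * 15 * 64 * 36 * 71 * 20 (mod 77).
Accumulate the product:
15 * 64 = 960 ≡ 36
36 * 71 = 2556 ≡ 15
15 * 15 = 225 ≡ 71
71 * 64 = 4544 ≡ 1
1 * 36 = 36
36 * 71 = 2556 ≡ 15
15 * 20 = 300 ≡ 69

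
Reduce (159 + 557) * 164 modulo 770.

384

159 + 557 = 716
716 * 164 = 117424 ≡ 384 (mod 770)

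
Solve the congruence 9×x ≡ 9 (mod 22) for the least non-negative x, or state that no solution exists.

gcd(9, 22) = 1, so a unique solution mod 22 exists.
9⁻¹ ≡ 5 (mod 22).
x ≡ 5×9 ≡ 1 (mod 22).

1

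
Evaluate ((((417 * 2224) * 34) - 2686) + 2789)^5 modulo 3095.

417 * 2224 = 927408 ≡ 2003 (mod 3095)
2003 * 34 = 68102 ≡ 12 (mod 3095)
12 - 2686 = -2674 ≡ 421 (mod 3095)
421 + 2789 = 3210 ≡ 115 (mod 3095)
(115)^5 ≡ 2525 (mod 3095)

2525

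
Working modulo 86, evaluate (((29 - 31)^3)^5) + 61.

29 - 31 = -2 ≡ 84 (mod 86)
(84)^3 ≡ 78 (mod 86)
(78)^5 ≡ 84 (mod 86)
84 + 61 = 145 ≡ 59 (mod 86)

59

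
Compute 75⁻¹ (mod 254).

Apply the Euclidean algorithm and back-substitute:
254 = 3*75 + 29
75 = 2*29 + 17
29 = 1*17 + 12
17 = 1*12 + 5
12 = 2*5 + 2
5 = 2*2 + 1
2 = 2*1 + 0
gcd(75, 254) = 1, so the inverse exists.
Back-substitute for 1:
1 = 1*5 − 2*2
  = −2*12 + 5*5
  = 5*17 − 7*12
  = −7*29 + 12*17
  = 12*75 − 31*29
  = −31*254 + 105*75
So 75⁻¹ ≡ 105 (mod 254).

105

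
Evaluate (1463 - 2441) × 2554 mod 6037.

1463 - 2441 = -978 ≡ 5059 (mod 6037)
5059 × 2554 = 12920686 ≡ 1506 (mod 6037)

1506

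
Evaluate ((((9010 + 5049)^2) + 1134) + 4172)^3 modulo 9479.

4866

9010 + 5049 = 14059 ≡ 4580 (mod 9479)
(4580)^2 ≡ 8852 (mod 9479)
8852 + 1134 = 9986 ≡ 507 (mod 9479)
507 + 4172 = 4679
(4679)^3 ≡ 4866 (mod 9479)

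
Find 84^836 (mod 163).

Using repeated squaring:
836 in binary is 1101000100, i.e. 836 = 512 + 256 + 64 + 4.
84^1 ≡ 84 (mod 163)
84^2 ≡ 84^2 = 7056 ≡ 47 (mod 163)
84^4 ≡ 47^2 = 2209 ≡ 90 (mod 163)
84^8 ≡ 90^2 = 8100 ≡ 113 (mod 163)
84^16 ≡ 113^2 = 12769 ≡ 55 (mod 163)
84^32 ≡ 55^2 = 3025 ≡ 91 (mod 163)
84^64 ≡ 91^2 = 8281 ≡ 131 (mod 163)
84^128 ≡ 131^2 = 17161 ≡ 46 (mod 163)
84^256 ≡ 46^2 = 2116 ≡ 160 (mod 163)
84^512 ≡ 160^2 = 25600 ≡ 9 (mod 163)
84^836 = 84^512 · 84^256 · 84^64 · 84^4 ≡ 9 · 160 · 131 · 90 (mod 163).
Accumulate the product:
9 · 160 = 1440 ≡ 136
136 · 131 = 17816 ≡ 49
49 · 90 = 4410 ≡ 9

9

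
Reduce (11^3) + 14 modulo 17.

2

(11)^3 ≡ 5 (mod 17)
5 + 14 = 19 ≡ 2 (mod 17)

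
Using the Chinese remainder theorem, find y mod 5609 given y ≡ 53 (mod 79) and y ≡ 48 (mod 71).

79⁻¹ mod 71: 79·9 ≡ 1 (mod 71), so 79⁻¹ ≡ 9.
y = 53 + 79·((48 − 53)·9 mod 71) = 53 + 79·26 = 2107.
Check: 2107 mod 79 = 53, 2107 mod 71 = 48. ✓

2107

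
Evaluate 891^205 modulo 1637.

By square-and-multiply:
205 in binary is 11001101, i.e. 205 = 128 + 64 + 8 + 4 + 1.
891^1 ≡ 891 (mod 1637)
891^2 ≡ 891^2 = 793881 ≡ 1573 (mod 1637)
891^4 ≡ 1573^2 = 2474329 ≡ 822 (mod 1637)
891^8 ≡ 822^2 = 675684 ≡ 1240 (mod 1637)
891^16 ≡ 1240^2 = 1537600 ≡ 457 (mod 1637)
891^32 ≡ 457^2 = 208849 ≡ 950 (mod 1637)
891^64 ≡ 950^2 = 902500 ≡ 513 (mod 1637)
891^128 ≡ 513^2 = 263169 ≡ 1249 (mod 1637)
891^205 = 891^128 · 891^64 · 891^8 · 891^4 · 891^1 ≡ 1249 · 513 · 1240 · 822 · 891 (mod 1637).
Accumulate the product:
1249 · 513 = 640737 ≡ 670
670 · 1240 = 830800 ≡ 841
841 · 822 = 691302 ≡ 488
488 · 891 = 434808 ≡ 1003

1003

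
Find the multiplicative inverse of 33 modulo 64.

33

Run the extended Euclidean algorithm:
64 = 1*33 + 31
33 = 1*31 + 2
31 = 15*2 + 1
2 = 2*1 + 0
gcd(33, 64) = 1, so the inverse exists.
Bézout: 1 = 16*64 − 31*33.
So 33⁻¹ ≡ −31 ≡ 33 (mod 64).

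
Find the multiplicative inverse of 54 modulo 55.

55 = 1*54 + 1
54 = 54*1 + 0
gcd(54, 55) = 1, so the inverse exists.
Back-substitute for 1:
1 = 1*55 − 1*54
So 54⁻¹ ≡ −1 ≡ 54 (mod 55).

54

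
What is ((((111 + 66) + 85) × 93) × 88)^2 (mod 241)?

238

111 + 66 = 177
177 + 85 = 262 ≡ 21 (mod 241)
21 × 93 = 1953 ≡ 25 (mod 241)
25 × 88 = 2200 ≡ 31 (mod 241)
(31)^2 ≡ 238 (mod 241)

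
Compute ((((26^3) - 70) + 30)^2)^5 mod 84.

(26)^3 ≡ 20 (mod 84)
20 - 70 = -50 ≡ 34 (mod 84)
34 + 30 = 64
(64)^2 ≡ 64 (mod 84)
(64)^5 ≡ 64 (mod 84)

64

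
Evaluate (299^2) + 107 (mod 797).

244

(299)^2 ≡ 137 (mod 797)
137 + 107 = 244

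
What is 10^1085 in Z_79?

Using repeated squaring:
1085 in binary is 10000111101, i.e. 1085 = 1024 + 32 + 16 + 8 + 4 + 1.
10^1 ≡ 10 (mod 79)
10^2 ≡ 10^2 = 100 ≡ 21 (mod 79)
10^4 ≡ 21^2 = 441 ≡ 46 (mod 79)
10^8 ≡ 46^2 = 2116 ≡ 62 (mod 79)
10^16 ≡ 62^2 = 3844 ≡ 52 (mod 79)
10^32 ≡ 52^2 = 2704 ≡ 18 (mod 79)
10^64 ≡ 18^2 = 324 ≡ 8 (mod 79)
10^128 ≡ 8^2 = 64 (mod 79)
10^256 ≡ 64^2 = 4096 ≡ 67 (mod 79)
10^512 ≡ 67^2 = 4489 ≡ 65 (mod 79)
10^1024 ≡ 65^2 = 4225 ≡ 38 (mod 79)
10^1085 = 10^1024 × 10^32 × 10^16 × 10^8 × 10^4 × 10^1 ≡ 38 × 18 × 52 × 62 × 46 × 10 (mod 79).
Accumulate the product:
38 × 18 = 684 ≡ 52
52 × 52 = 2704 ≡ 18
18 × 62 = 1116 ≡ 10
10 × 46 = 460 ≡ 65
65 × 10 = 650 ≡ 18

18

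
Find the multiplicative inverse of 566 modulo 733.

By the extended Euclidean algorithm:
733 = 1×566 + 167
566 = 3×167 + 65
167 = 2×65 + 37
65 = 1×37 + 28
37 = 1×28 + 9
28 = 3×9 + 1
9 = 9×1 + 0
gcd(566, 733) = 1, so the inverse exists.
Bézout: 1 = −61×733 + 79×566.
So 566⁻¹ ≡ 79 (mod 733).

79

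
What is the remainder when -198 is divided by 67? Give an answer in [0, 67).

3

-198 = -3·67 + 3, so -198 ≡ 3 (mod 67).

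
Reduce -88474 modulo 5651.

-88474 = -16·5651 + 1942, so -88474 ≡ 1942 (mod 5651).

1942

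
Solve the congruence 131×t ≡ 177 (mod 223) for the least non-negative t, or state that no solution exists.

112

gcd(131, 223) = 1, so a unique solution mod 223 exists.
131⁻¹ ≡ 143 (mod 223).
t ≡ 143×177 ≡ 112 (mod 223).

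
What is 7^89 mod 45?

22

7^1 ≡ 7 (mod 45)
7^2 ≡ 7^2 = 49 ≡ 4 (mod 45)
7^4 ≡ 4^2 = 16 (mod 45)
7^8 ≡ 16^2 = 256 ≡ 31 (mod 45)
7^16 ≡ 31^2 = 961 ≡ 16 (mod 45)
7^32 ≡ 16^2 = 256 ≡ 31 (mod 45)
7^64 ≡ 31^2 = 961 ≡ 16 (mod 45)
7^89 = 7^64 · 7^16 · 7^8 · 7^1 ≡ 16 · 16 · 31 · 7 (mod 45).
Accumulate the product:
16 · 16 = 256 ≡ 31
31 · 31 = 961 ≡ 16
16 · 7 = 112 ≡ 22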